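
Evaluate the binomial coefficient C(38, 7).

12620256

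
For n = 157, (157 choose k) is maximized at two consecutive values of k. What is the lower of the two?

78

For odd n = 157, C(157,k) peaks at k = (n−1)/2 and (n+1)/2; the lower is 78.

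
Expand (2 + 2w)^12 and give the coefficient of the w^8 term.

The general term is C(12,j)·(2)^j·(2w)^(12-j); the w^8 term has j = 4.
C(12,4) = 495.
Coefficient = C(12,4) · 2^4 · 2^8 = 495 · 16 · 256 = 2027520.

2027520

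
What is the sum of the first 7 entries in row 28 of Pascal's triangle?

1 + 28 + 378 + 3276 + 20475 + 98280 + 376740 = 499178.

499178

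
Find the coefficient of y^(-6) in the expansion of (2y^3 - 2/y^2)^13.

General term: C(13,j)·(2y^3)^j·(-2/y^2)^(13-j), with y-exponent 3j − 2(13−j) = 5j − 26.
Set 5j − 26 = -6: j = 4.
C(13,4) = 715; 2^4 = 16; (-2)^9 = -512.
Coefficient = 715 · 16 · (-512) = -5857280.

-5857280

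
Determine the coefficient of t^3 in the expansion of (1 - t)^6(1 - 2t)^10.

-2360

Coefficient of t^3 = Σ_{j} C(6,j)·(-1)^j·C(10,3-j)·(-2)^(3-j) for j from 0 to 3.
= (-960) + (-1080) + (-300) + (-20) = -2360.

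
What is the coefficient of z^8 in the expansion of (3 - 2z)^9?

The general term is C(9,j)·(3)^j·(-2z)^(9-j); the z^8 term has j = 1.
C(9,1) = 9.
Coefficient = C(9,1) · 3^1 · (-2)^8 = 9 · 3 · 256 = 6912.

6912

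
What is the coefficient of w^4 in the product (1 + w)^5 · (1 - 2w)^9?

Coefficient of w^4 = Σ_{j} C(5,j)·1^j·C(9,4-j)·(-2)^(4-j) for j from 0 to 4.
= 2016 + (-3360) + 1440 + (-180) + 5 = -79.

-79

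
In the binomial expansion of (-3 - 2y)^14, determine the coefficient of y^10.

83026944

The general term is C(14,j)·(-3)^j·(-2y)^(14-j); the y^10 term has j = 4.
C(14,4) = 1001.
Coefficient = C(14,4) · (-3)^4 · (-2)^10 = 1001 · 81 · 1024 = 83026944.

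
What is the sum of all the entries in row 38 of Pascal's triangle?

274877906944

The entries of row 38 sum to 2^38 = 274877906944.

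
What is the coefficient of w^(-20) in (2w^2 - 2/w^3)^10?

46080

General term: C(10,j)·(2w^2)^j·(-2/w^3)^(10-j), with w-exponent 2j − 3(10−j) = 5j − 30.
Set 5j − 30 = -20: j = 2.
C(10,2) = 45; 2^2 = 4; (-2)^8 = 256.
Coefficient = 45 · 4 · 256 = 46080.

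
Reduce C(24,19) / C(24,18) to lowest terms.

C(n,k+1)/C(n,k) = (n−k)/(k+1) = (24−18)/(18+1) = 6/19.

6/19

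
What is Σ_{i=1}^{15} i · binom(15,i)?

245760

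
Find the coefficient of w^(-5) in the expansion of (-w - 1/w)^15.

General term: C(15,j)·(-w)^j·(-1/w)^(15-j), with w-exponent 1j − 1(15−j) = 2j − 15.
Set 2j − 15 = -5: j = 5.
C(15,5) = 3003; (-1)^5 = -1; (-1)^10 = 1.
Coefficient = 3003 · (-1) · 1 = -3003.

-3003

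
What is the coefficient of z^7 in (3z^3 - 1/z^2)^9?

30618

General term: C(9,j)·(3z^3)^j·(-1/z^2)^(9-j), with z-exponent 3j − 2(9−j) = 5j − 18.
Set 5j − 18 = 7: j = 5.
C(9,5) = 126; 3^5 = 243; (-1)^4 = 1.
Coefficient = 126 · 243 · 1 = 30618.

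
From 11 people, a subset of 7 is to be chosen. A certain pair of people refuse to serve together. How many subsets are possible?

204

All 7-subsets: C(11,7) = 330. Those containing both fixed elements: C(9,5) = 126.
330 − 126 = 204.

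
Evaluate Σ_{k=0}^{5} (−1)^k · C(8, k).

The partial alternating sum Σ_{k=0}^{5} (−1)^k C(8,k) = (−1)^5 C(7,5) = -21.

-21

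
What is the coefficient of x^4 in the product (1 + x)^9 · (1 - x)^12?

Coefficient of x^4 = Σ_{j} C(9,j)·1^j·C(12,4-j)·(-1)^(4-j) for j from 0 to 4.
= 495 + (-1980) + 2376 + (-1008) + 126 = 9.

9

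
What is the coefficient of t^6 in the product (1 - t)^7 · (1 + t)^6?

-20

Coefficient of t^6 = Σ_{j} C(7,j)·(-1)^j·C(6,6-j)·1^(6-j) for j from 0 to 6.
= 1 + (-42) + 315 + (-700) + 525 + (-126) + 7 = -20.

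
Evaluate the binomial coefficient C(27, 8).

2220075

C(27,8) = (27·26·25·24·23·22·21·20) / 8! = 89513424000 / 40320 = 2220075.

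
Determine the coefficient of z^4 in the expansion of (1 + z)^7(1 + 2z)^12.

Coefficient of z^4 = Σ_{j} C(7,j)·1^j·C(12,4-j)·2^(4-j) for j from 0 to 4.
= 7920 + 12320 + 5544 + 840 + 35 = 26659.

26659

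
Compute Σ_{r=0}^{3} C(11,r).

1 + 11 + 55 + 165 = 232.

232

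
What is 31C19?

141120525

C(31,19) = C(31,12) by symmetry.
C(31,12) = (31·30·29·28·27·26·25·24·23·22·21·20) / 12! = 67596957267840000 / 479001600 = 141120525.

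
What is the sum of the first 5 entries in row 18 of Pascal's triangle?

4048

1 + 18 + 153 + 816 + 3060 = 4048.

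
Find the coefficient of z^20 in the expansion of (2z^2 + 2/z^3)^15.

3440640

General term: C(15,j)·(2z^2)^j·(2/z^3)^(15-j), with z-exponent 2j − 3(15−j) = 5j − 45.
Set 5j − 45 = 20: j = 13.
C(15,13) = 105; 2^13 = 8192; 2^2 = 4.
Coefficient = 105 · 8192 · 4 = 3440640.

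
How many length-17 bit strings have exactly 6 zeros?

12376

Choose the 6 positions: C(17,6) = 12376.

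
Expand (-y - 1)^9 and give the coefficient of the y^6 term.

-84

The general term is C(9,j)·(-y)^j·(-1)^(9-j); the y^6 term has j = 6.
C(9,6) = 84.
Coefficient = C(9,6) · (-1)^3 = 84 · (-1) = -84.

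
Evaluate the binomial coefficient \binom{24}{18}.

C(24,18) = C(24,6) by symmetry.
C(24,6) = (24·23·22·21·20·19) / 6! = 96909120 / 720 = 134596.

134596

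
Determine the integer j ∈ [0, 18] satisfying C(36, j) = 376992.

C(36,j) increases on 0 ≤ j ≤ 18. C(36,4) = 58905 and C(36,5) = 376992, so j = 5.

5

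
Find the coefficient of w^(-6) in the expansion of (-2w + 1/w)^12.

General term: C(12,j)·(-2w)^j·(1/w)^(12-j), with w-exponent 1j − 1(12−j) = 2j − 12.
Set 2j − 12 = -6: j = 3.
C(12,3) = 220; (-2)^3 = -8; 1^9 = 1.
Coefficient = 220 · (-8) · 1 = -1760.

-1760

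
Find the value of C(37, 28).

C(37,28) = C(37,9) by symmetry.
C(37,9) = (37·36·35·34·33·32·31·30·29) / 9! = 45143585625600 / 362880 = 124403620.

124403620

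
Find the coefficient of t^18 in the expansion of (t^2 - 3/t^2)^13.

702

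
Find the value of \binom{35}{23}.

834451800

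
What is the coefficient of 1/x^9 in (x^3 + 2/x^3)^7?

General term: C(7,j)·(x^3)^j·(2/x^3)^(7-j), with x-exponent 3j − 3(7−j) = 6j − 21.
Set 6j − 21 = -9: j = 2.
C(7,2) = 21; 1^2 = 1; 2^5 = 32.
Coefficient = 21 · 1 · 32 = 672.

672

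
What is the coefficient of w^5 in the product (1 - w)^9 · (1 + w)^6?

Coefficient of w^5 = Σ_{j} C(9,j)·(-1)^j·C(6,5-j)·1^(5-j) for j from 0 to 5.
= 6 + (-135) + 720 + (-1260) + 756 + (-126) = -39.

-39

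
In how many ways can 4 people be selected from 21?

This is C(21,4) = 5985.

5985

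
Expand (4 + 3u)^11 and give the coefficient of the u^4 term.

437944320

The general term is C(11,j)·(4)^j·(3u)^(11-j); the u^4 term has j = 7.
C(11,7) = 330.
Coefficient = C(11,7) · 4^7 · 3^4 = 330 · 16384 · 81 = 437944320.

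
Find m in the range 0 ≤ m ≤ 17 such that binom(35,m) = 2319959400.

14

C(35,m) increases on 0 ≤ m ≤ 17. C(35,13) = 1476337800 and C(35,14) = 2319959400, so m = 14.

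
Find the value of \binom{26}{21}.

65780

C(26,21) = C(26,5) by symmetry.
C(26,5) = (26·25·24·23·22) / 5! = 7893600 / 120 = 65780.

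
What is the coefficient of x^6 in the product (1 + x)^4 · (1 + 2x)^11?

125884

Coefficient of x^6 = Σ_{j} C(4,j)·1^j·C(11,6-j)·2^(6-j) for j from 0 to 4.
= 29568 + 59136 + 31680 + 5280 + 220 = 125884.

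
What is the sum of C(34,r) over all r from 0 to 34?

The entries of row 34 sum to 2^34 = 17179869184.

17179869184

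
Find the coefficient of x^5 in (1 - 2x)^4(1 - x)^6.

-1182

Coefficient of x^5 = Σ_{j} C(4,j)·(-2)^j·C(6,5-j)·(-1)^(5-j) for j from 0 to 4.
= (-6) + (-120) + (-480) + (-480) + (-96) = -1182.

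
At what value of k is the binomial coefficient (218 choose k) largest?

109

C(218,k) is maximized at k = 218/2 = 109.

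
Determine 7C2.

21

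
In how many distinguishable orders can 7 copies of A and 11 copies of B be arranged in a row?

31824

Choose positions for the A's: C(18,7) = 31824.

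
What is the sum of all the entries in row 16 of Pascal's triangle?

65536

The entries of row 16 sum to 2^16 = 65536.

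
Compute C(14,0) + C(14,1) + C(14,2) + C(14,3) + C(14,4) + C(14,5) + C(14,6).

1 + 14 + 91 + 364 + 1001 + 2002 + 3003 = 6476.

6476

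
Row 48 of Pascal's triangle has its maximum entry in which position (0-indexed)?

C(48,m) is maximized at m = 48/2 = 24.

24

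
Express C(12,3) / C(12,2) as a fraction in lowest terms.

10/3

C(n,k+1)/C(n,k) = (n−k)/(k+1) = (12−2)/(2+1) = 10/3.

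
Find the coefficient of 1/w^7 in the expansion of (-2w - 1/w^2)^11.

General term: C(11,j)·(-2w)^j·(-1/w^2)^(11-j), with w-exponent 1j − 2(11−j) = 3j − 22.
Set 3j − 22 = -7: j = 5.
C(11,5) = 462; (-2)^5 = -32; (-1)^6 = 1.
Coefficient = 462 · (-32) · 1 = -14784.

-14784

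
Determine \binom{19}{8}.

C(19,8) = (19·18·17·16·15·14·13·12) / 8! = 3047466240 / 40320 = 75582.

75582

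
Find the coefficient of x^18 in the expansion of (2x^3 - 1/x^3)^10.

11520

General term: C(10,j)·(2x^3)^j·(-1/x^3)^(10-j), with x-exponent 3j − 3(10−j) = 6j − 30.
Set 6j − 30 = 18: j = 8.
C(10,8) = 45; 2^8 = 256; (-1)^2 = 1.
Coefficient = 45 · 256 · 1 = 11520.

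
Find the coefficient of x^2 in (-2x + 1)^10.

180

The general term is C(10,j)·(-2x)^j·(1)^(10-j); the x^2 term has j = 2.
C(10,2) = 45.
Coefficient = C(10,2) · (-2)^2 = 45 · 4 = 180.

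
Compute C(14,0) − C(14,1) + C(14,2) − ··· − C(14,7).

The partial alternating sum Σ_{k=0}^{7} (−1)^k C(14,k) = (−1)^7 C(13,7) = -1716.

-1716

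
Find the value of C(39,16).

C(39,16) = (39·38·37·36·35·34·33·32·31·30·29·28·27·26·25·24) / 16! = 789024790105300869120000 / 20922789888000 = 37711260990.

37711260990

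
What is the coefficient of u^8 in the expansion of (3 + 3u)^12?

263063295

The general term is C(12,j)·(3)^j·(3u)^(12-j); the u^8 term has j = 4.
C(12,4) = 495.
Coefficient = C(12,4) · 3^4 · 3^8 = 495 · 81 · 6561 = 263063295.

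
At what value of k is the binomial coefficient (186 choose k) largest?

C(186,k) is maximized at k = 186/2 = 93.

93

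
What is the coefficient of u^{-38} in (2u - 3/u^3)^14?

-44641044

General term: C(14,j)·(2u)^j·(-3/u^3)^(14-j), with u-exponent 1j − 3(14−j) = 4j − 42.
Set 4j − 42 = -38: j = 1.
C(14,1) = 14; 2^1 = 2; (-3)^13 = -1594323.
Coefficient = 14 · 2 · (-1594323) = -44641044.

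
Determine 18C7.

C(18,7) = (18·17·16·15·14·13·12) / 7! = 160392960 / 5040 = 31824.

31824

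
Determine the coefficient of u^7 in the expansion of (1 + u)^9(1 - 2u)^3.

36

Coefficient of u^7 = Σ_{j} C(9,j)·1^j·C(3,7-j)·(-2)^(7-j) for j from 4 to 7.
= (-1008) + 1512 + (-504) + 36 = 36.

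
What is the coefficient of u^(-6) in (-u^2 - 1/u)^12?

66

General term: C(12,j)·(-u^2)^j·(-1/u)^(12-j), with u-exponent 2j − 1(12−j) = 3j − 12.
Set 3j − 12 = -6: j = 2.
C(12,2) = 66; (-1)^2 = 1; (-1)^10 = 1.
Coefficient = 66 · 1 · 1 = 66.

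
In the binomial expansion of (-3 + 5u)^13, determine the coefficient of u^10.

-75410156250

The general term is C(13,j)·(-3)^j·(5u)^(13-j); the u^10 term has j = 3.
C(13,3) = 286.
Coefficient = C(13,3) · (-3)^3 · 5^10 = 286 · (-27) · 9765625 = -75410156250.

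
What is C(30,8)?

5852925

C(30,8) = (30·29·28·27·26·25·24·23) / 8! = 235989936000 / 40320 = 5852925.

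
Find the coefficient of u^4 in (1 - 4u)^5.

The general term is C(5,j)·(1)^j·(-4u)^(5-j); the u^4 term has j = 1.
C(5,1) = 5.
Coefficient = C(5,1) · (-4)^4 = 5 · 256 = 1280.

1280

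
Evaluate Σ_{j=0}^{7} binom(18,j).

1 + 18 + 153 + 816 + 3060 + 8568 + 18564 + 31824 = 63004.

63004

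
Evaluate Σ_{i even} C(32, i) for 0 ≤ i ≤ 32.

2147483648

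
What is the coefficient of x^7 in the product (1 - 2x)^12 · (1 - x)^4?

-523424

Coefficient of x^7 = Σ_{j} C(12,j)·(-2)^j·C(4,7-j)·(-1)^(7-j) for j from 3 to 7.
= (-1760) + (-31680) + (-152064) + (-236544) + (-101376) = -523424.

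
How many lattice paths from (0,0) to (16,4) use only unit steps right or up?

4845

Each path is a sequence of 20 steps with 16 rights: C(20,16) = 4845.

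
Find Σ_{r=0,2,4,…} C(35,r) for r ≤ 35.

Even-r terms of row 35 sum to 2^34 = 17179869184.

17179869184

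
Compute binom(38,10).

472733756

C(38,10) = (38·37·36·35·34·33·32·31·30·29) / 10! = 1715456253772800 / 3628800 = 472733756.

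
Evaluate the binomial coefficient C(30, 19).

54627300

C(30,19) = C(30,11) by symmetry.
C(30,11) = (30·29·28·27·26·25·24·23·22·21·20) / 11! = 2180547008640000 / 39916800 = 54627300.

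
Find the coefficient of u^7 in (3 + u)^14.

7505784

The general term is C(14,j)·(3)^j·(u)^(14-j); the u^7 term has j = 7.
C(14,7) = 3432.
Coefficient = C(14,7) · 3^7 = 3432 · 2187 = 7505784.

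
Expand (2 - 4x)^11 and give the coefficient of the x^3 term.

-2703360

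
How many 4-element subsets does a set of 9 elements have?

126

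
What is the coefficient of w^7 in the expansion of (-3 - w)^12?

The general term is C(12,j)·(-3)^j·(-w)^(12-j); the w^7 term has j = 5.
C(12,5) = 792.
Coefficient = C(12,5) · (-3)^5 · (-1)^7 = 792 · (-243) · (-1) = 192456.

192456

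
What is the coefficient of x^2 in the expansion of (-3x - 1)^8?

252

The general term is C(8,j)·(-3x)^j·(-1)^(8-j); the x^2 term has j = 2.
C(8,2) = 28.
Coefficient = C(8,2) · (-3)^2 = 28 · 9 = 252.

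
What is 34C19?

1855967520

C(34,19) = C(34,15) by symmetry.
C(34,15) = (34·33·32·31·30·29·28·27·26·25·24·23·22·21·20) / 15! = 2427001153744527360000 / 1307674368000 = 1855967520.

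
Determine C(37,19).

17672631900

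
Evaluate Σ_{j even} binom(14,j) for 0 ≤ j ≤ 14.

Half of (1+1)^14 + (1−1)^14 gives the even-index sum: 2^13 = 8192.

8192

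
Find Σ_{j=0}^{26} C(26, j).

67108864

The entries of row 26 sum to 2^26 = 67108864.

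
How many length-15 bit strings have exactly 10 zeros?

Choose the 10 positions: C(15,10) = 3003.

3003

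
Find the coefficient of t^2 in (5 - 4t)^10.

281250000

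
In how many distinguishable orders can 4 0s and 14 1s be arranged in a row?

3060

Choose positions for the 0s: C(18,4) = 3060.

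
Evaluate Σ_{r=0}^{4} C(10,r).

1 + 10 + 45 + 120 + 210 = 386.

386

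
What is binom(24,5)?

42504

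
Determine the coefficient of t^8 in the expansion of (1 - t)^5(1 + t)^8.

-25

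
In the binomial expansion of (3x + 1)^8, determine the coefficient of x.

24

The general term is C(8,j)·(3x)^j·(1)^(8-j); the x^1 term has j = 1.
C(8,1) = 8.
Coefficient = C(8,1) · 3^1 = 8 · 3 = 24.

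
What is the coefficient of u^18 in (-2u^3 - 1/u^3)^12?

General term: C(12,j)·(-2u^3)^j·(-1/u^3)^(12-j), with u-exponent 3j − 3(12−j) = 6j − 36.
Set 6j − 36 = 18: j = 9.
C(12,9) = 220; (-2)^9 = -512; (-1)^3 = -1.
Coefficient = 220 · (-512) · (-1) = 112640.

112640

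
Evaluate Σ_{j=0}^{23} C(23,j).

8388608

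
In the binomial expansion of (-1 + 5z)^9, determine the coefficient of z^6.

The general term is C(9,j)·(-1)^j·(5z)^(9-j); the z^6 term has j = 3.
C(9,3) = 84.
Coefficient = C(9,3) · (-1)^3 · 5^6 = 84 · (-1) · 15625 = -1312500.

-1312500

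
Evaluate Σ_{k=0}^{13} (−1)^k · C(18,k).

-2380

The partial alternating sum Σ_{k=0}^{13} (−1)^k C(18,k) = (−1)^13 C(17,13) = -2380.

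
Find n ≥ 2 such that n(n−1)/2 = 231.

22

n(n−1)/2 = 231 ⇒ n(n−1) = 462. Since 22·21 = 462, n = 22.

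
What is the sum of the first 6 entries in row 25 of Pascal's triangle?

68406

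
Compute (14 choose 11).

364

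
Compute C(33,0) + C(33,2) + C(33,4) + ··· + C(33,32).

4294967296

Even-i terms of row 33 sum to 2^32 = 4294967296.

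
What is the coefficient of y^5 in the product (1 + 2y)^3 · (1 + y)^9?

Coefficient of y^5 = Σ_{j} C(3,j)·2^j·C(9,5-j)·1^(5-j) for j from 0 to 3.
= 126 + 756 + 1008 + 288 = 2178.

2178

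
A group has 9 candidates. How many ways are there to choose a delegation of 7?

36

This is C(9,7) = 36.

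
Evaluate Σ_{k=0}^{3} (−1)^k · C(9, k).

The partial alternating sum Σ_{k=0}^{3} (−1)^k C(9,k) = (−1)^3 C(8,3) = -56.

-56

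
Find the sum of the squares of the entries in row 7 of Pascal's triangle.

3432

By Vandermonde's identity, Σ C(7,j)² = C(14,7) = 3432.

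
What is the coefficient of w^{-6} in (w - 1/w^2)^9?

General term: C(9,j)·(w)^j·(-1/w^2)^(9-j), with w-exponent 1j − 2(9−j) = 3j − 18.
Set 3j − 18 = -6: j = 4.
C(9,4) = 126; 1^4 = 1; (-1)^5 = -1.
Coefficient = 126 · 1 · (-1) = -126.

-126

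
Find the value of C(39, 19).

68923264410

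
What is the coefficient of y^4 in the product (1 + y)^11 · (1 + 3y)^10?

80205

Coefficient of y^4 = Σ_{j} C(11,j)·1^j·C(10,4-j)·3^(4-j) for j from 0 to 4.
= 17010 + 35640 + 22275 + 4950 + 330 = 80205.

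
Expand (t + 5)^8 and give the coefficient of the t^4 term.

The general term is C(8,j)·(t)^j·(5)^(8-j); the t^4 term has j = 4.
C(8,4) = 70.
Coefficient = C(8,4) · 5^4 = 70 · 625 = 43750.

43750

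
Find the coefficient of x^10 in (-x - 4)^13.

The general term is C(13,j)·(-x)^j·(-4)^(13-j); the x^10 term has j = 10.
C(13,10) = 286.
Coefficient = C(13,10) · (-4)^3 = 286 · (-64) = -18304.

-18304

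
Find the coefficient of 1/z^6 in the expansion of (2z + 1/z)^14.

General term: C(14,j)·(2z)^j·(1/z)^(14-j), with z-exponent 1j − 1(14−j) = 2j − 14.
Set 2j − 14 = -6: j = 4.
C(14,4) = 1001; 2^4 = 16; 1^10 = 1.
Coefficient = 1001 · 16 · 1 = 16016.

16016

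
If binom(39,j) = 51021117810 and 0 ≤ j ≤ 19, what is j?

17

C(39,j) increases on 0 ≤ j ≤ 19. C(39,16) = 37711260990 and C(39,17) = 51021117810, so j = 17.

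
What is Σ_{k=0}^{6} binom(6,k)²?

924

Σ C(6,k)² is the coefficient of x^6 in (1+x)^6(1+x)^6 = (1+x)^12, i.e. C(12,6) = 924.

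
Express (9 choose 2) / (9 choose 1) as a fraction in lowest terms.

C(n,k+1)/C(n,k) = (n−k)/(k+1) = (9−1)/(1+1) = 8/2 = 4.

4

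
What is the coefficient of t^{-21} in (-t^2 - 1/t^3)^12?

General term: C(12,j)·(-t^2)^j·(-1/t^3)^(12-j), with t-exponent 2j − 3(12−j) = 5j − 36.
Set 5j − 36 = -21: j = 3.
C(12,3) = 220; (-1)^3 = -1; (-1)^9 = -1.
Coefficient = 220 · (-1) · (-1) = 220.

220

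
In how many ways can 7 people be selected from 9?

This is C(9,7) = 36.

36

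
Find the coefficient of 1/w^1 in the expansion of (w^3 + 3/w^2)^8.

13608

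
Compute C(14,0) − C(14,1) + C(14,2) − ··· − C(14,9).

The partial alternating sum Σ_{k=0}^{9} (−1)^k C(14,k) = (−1)^9 C(13,9) = -715.

-715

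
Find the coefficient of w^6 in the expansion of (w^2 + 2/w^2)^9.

General term: C(9,j)·(w^2)^j·(2/w^2)^(9-j), with w-exponent 2j − 2(9−j) = 4j − 18.
Set 4j − 18 = 6: j = 6.
C(9,6) = 84; 1^6 = 1; 2^3 = 8.
Coefficient = 84 · 1 · 8 = 672.

672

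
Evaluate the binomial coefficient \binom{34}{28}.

1344904

C(34,28) = C(34,6) by symmetry.
C(34,6) = (34·33·32·31·30·29) / 6! = 968330880 / 720 = 1344904.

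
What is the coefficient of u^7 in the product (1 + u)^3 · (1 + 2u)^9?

Coefficient of u^7 = Σ_{j} C(3,j)·1^j·C(9,7-j)·2^(7-j) for j from 0 to 3.
= 4608 + 16128 + 12096 + 2016 = 34848.

34848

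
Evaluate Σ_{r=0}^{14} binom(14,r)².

40116600

Σ C(14,r)² is the coefficient of x^14 in (1+x)^14(1+x)^14 = (1+x)^28, i.e. C(28,14) = 40116600.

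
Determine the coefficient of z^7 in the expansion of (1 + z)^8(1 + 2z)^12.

1866280

Coefficient of z^7 = Σ_{j} C(8,j)·1^j·C(12,7-j)·2^(7-j) for j from 0 to 7.
= 101376 + 473088 + 709632 + 443520 + 123200 + 14784 + 672 + 8 = 1866280.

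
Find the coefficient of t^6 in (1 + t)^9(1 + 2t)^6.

33028

Coefficient of t^6 = Σ_{j} C(9,j)·1^j·C(6,6-j)·2^(6-j) for j from 0 to 6.
= 64 + 1728 + 8640 + 13440 + 7560 + 1512 + 84 = 33028.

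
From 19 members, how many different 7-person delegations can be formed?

This is C(19,7) = 50388.

50388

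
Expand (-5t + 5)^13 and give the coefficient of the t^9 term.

The general term is C(13,j)·(-5t)^j·(5)^(13-j); the t^9 term has j = 9.
C(13,9) = 715.
Coefficient = C(13,9) · (-5)^9 · 5^4 = 715 · (-1953125) · 625 = -872802734375.

-872802734375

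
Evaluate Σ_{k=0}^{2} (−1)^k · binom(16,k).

105

The partial alternating sum Σ_{k=0}^{2} (−1)^k C(16,k) = (−1)^2 C(15,2) = 105.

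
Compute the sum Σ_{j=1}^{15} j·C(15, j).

245760

Differentiating (1+x)^15 and setting x=1: Σ j·C(15,j) = 15·2^14 = 245760.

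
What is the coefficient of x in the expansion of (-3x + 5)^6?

-56250

The general term is C(6,j)·(-3x)^j·(5)^(6-j); the x^1 term has j = 1.
C(6,1) = 6.
Coefficient = C(6,1) · (-3)^1 · 5^5 = 6 · (-3) · 3125 = -56250.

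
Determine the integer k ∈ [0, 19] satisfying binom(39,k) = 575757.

C(39,k) increases on 0 ≤ k ≤ 19. C(39,4) = 82251 and C(39,5) = 575757, so k = 5.

5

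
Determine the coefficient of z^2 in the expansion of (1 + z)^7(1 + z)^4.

55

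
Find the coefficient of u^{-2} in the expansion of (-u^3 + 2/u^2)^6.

240

General term: C(6,j)·(-u^3)^j·(2/u^2)^(6-j), with u-exponent 3j − 2(6−j) = 5j − 12.
Set 5j − 12 = -2: j = 2.
C(6,2) = 15; (-1)^2 = 1; 2^4 = 16.
Coefficient = 15 · 1 · 16 = 240.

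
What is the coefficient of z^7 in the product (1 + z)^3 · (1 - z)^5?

2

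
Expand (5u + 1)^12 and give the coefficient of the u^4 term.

309375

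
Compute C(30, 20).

C(30,20) = C(30,10) by symmetry.
C(30,10) = (30·29·28·27·26·25·24·23·22·21) / 10! = 109027350432000 / 3628800 = 30045015.

30045015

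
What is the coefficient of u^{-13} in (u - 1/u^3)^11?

General term: C(11,j)·(u)^j·(-1/u^3)^(11-j), with u-exponent 1j − 3(11−j) = 4j − 33.
Set 4j − 33 = -13: j = 5.
C(11,5) = 462; 1^5 = 1; (-1)^6 = 1.
Coefficient = 462 · 1 · 1 = 462.

462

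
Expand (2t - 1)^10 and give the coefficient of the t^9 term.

The general term is C(10,j)·(2t)^j·(-1)^(10-j); the t^9 term has j = 9.
C(10,9) = 10.
Coefficient = C(10,9) · 2^9 · (-1)^1 = 10 · 512 · (-1) = -5120.

-5120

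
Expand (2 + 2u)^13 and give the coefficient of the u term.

The general term is C(13,j)·(2)^j·(2u)^(13-j); the u^1 term has j = 12.
C(13,12) = 13.
Coefficient = C(13,12) · 2^12 · 2^1 = 13 · 4096 · 2 = 106496.

106496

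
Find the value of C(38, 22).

22239974430

C(38,22) = C(38,16) by symmetry.
C(38,16) = (38·37·36·35·34·33·32·31·30·29·28·27·26·25·24·23) / 16! = 465322312113382563840000 / 20922789888000 = 22239974430.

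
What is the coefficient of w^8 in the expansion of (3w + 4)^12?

831409920

The general term is C(12,j)·(3w)^j·(4)^(12-j); the w^8 term has j = 8.
C(12,8) = 495.
Coefficient = C(12,8) · 3^8 · 4^4 = 495 · 6561 · 256 = 831409920.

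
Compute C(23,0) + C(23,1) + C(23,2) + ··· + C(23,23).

8388608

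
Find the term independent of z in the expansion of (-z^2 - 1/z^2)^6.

20

General term: C(6,j)·(-z^2)^j·(-1/z^2)^(6-j), with z-exponent 2j − 2(6−j) = 4j − 12.
Set 4j − 12 = 0: j = 3.
C(6,3) = 20; (-1)^3 = -1; (-1)^3 = -1.
Coefficient = 20 · (-1) · (-1) = 20.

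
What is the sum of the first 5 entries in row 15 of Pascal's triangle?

1 + 15 + 105 + 455 + 1365 = 1941.

1941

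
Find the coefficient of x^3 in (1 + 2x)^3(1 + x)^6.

190

Coefficient of x^3 = Σ_{j} C(3,j)·2^j·C(6,3-j)·1^(3-j) for j from 0 to 3.
= 20 + 90 + 72 + 8 = 190.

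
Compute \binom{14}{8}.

3003

C(14,8) = C(14,6) by symmetry.
C(14,6) = (14·13·12·11·10·9) / 6! = 2162160 / 720 = 3003.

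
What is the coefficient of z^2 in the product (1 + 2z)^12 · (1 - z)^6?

135

Coefficient of z^2 = Σ_{j} C(12,j)·2^j·C(6,2-j)·(-1)^(2-j) for j from 0 to 2.
= 15 + (-144) + 264 = 135.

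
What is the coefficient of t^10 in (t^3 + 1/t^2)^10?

General term: C(10,j)·(t^3)^j·(1/t^2)^(10-j), with t-exponent 3j − 2(10−j) = 5j − 20.
Set 5j − 20 = 10: j = 6.
C(10,6) = 210; 1^6 = 1; 1^4 = 1.
Coefficient = 210 · 1 · 1 = 210.

210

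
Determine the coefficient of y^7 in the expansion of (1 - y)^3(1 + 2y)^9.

-1440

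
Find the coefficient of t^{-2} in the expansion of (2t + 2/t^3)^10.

122880

General term: C(10,j)·(2t)^j·(2/t^3)^(10-j), with t-exponent 1j − 3(10−j) = 4j − 30.
Set 4j − 30 = -2: j = 7.
C(10,7) = 120; 2^7 = 128; 2^3 = 8.
Coefficient = 120 · 128 · 8 = 122880.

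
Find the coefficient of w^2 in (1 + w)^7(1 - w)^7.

-7

Coefficient of w^2 = Σ_{j} C(7,j)·1^j·C(7,2-j)·(-1)^(2-j) for j from 0 to 2.
= 21 + (-49) + 21 = -7.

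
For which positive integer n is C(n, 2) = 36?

n(n−1)/2 = 36 ⇒ n(n−1) = 72. Since 9·8 = 72, n = 9.

9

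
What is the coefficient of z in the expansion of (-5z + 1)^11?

The general term is C(11,j)·(-5z)^j·(1)^(11-j); the z^1 term has j = 1.
C(11,1) = 11.
Coefficient = C(11,1) · (-5)^1 = 11 · (-5) = -55.

-55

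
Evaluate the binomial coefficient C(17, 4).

2380

C(17,4) = (17·16·15·14) / 4! = 57120 / 24 = 2380.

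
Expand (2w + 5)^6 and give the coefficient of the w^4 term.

The general term is C(6,j)·(2w)^j·(5)^(6-j); the w^4 term has j = 4.
C(6,4) = 15.
Coefficient = C(6,4) · 2^4 · 5^2 = 15 · 16 · 25 = 6000.

6000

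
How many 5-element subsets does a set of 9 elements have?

126

C(9,5) = C(9,4) by symmetry.
C(9,4) = (9·8·7·6) / 4! = 3024 / 24 = 126.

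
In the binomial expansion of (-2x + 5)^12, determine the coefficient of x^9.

-14080000

The general term is C(12,j)·(-2x)^j·(5)^(12-j); the x^9 term has j = 9.
C(12,9) = 220.
Coefficient = C(12,9) · (-2)^9 · 5^3 = 220 · (-512) · 125 = -14080000.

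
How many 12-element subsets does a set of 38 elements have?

C(38,12) = (38·37·36·35·34·33·32·31·30·29·28·27) / 12! = 1296884927852236800 / 479001600 = 2707475148.

2707475148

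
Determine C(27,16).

13037895

C(27,16) = C(27,11) by symmetry.
C(27,11) = (27·26·25·24·23·22·21·20·19·18·17) / 11! = 520431047136000 / 39916800 = 13037895.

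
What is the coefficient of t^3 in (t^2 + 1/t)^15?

5005

General term: C(15,j)·(t^2)^j·(1/t)^(15-j), with t-exponent 2j − 1(15−j) = 3j − 15.
Set 3j − 15 = 3: j = 6.
C(15,6) = 5005; 1^6 = 1; 1^9 = 1.
Coefficient = 5005 · 1 · 1 = 5005.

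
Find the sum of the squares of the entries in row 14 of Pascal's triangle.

40116600

By Vandermonde's identity, Σ C(14,k)² = C(28,14) = 40116600.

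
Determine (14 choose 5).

2002

C(14,5) = (14·13·12·11·10) / 5! = 240240 / 120 = 2002.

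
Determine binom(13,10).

286

C(13,10) = C(13,3) by symmetry.
C(13,3) = (13·12·11) / 3! = 1716 / 6 = 286.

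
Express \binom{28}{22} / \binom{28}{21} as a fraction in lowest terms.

7/22

C(n,k+1)/C(n,k) = (n−k)/(k+1) = (28−21)/(21+1) = 7/22.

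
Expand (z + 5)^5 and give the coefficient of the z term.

The general term is C(5,j)·(z)^j·(5)^(5-j); the z^1 term has j = 1.
C(5,1) = 5.
Coefficient = C(5,1) · 5^4 = 5 · 625 = 3125.

3125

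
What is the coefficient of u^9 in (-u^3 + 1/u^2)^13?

General term: C(13,j)·(-u^3)^j·(1/u^2)^(13-j), with u-exponent 3j − 2(13−j) = 5j − 26.
Set 5j − 26 = 9: j = 7.
C(13,7) = 1716; (-1)^7 = -1; 1^6 = 1.
Coefficient = 1716 · (-1) · 1 = -1716.

-1716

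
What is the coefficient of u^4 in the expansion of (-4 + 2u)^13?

The general term is C(13,j)·(-4)^j·(2u)^(13-j); the u^4 term has j = 9.
C(13,9) = 715.
Coefficient = C(13,9) · (-4)^9 · 2^4 = 715 · (-262144) · 16 = -2998927360.

-2998927360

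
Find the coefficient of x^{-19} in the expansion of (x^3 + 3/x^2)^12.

2125764

General term: C(12,j)·(x^3)^j·(3/x^2)^(12-j), with x-exponent 3j − 2(12−j) = 5j − 24.
Set 5j − 24 = -19: j = 1.
C(12,1) = 12; 1^1 = 1; 3^11 = 177147.
Coefficient = 12 · 1 · 177147 = 2125764.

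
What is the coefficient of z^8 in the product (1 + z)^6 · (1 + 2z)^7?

Coefficient of z^8 = Σ_{j} C(6,j)·1^j·C(7,8-j)·2^(8-j) for j from 1 to 6.
= 768 + 6720 + 13440 + 8400 + 1680 + 84 = 31092.

31092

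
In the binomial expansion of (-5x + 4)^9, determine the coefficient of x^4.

The general term is C(9,j)·(-5x)^j·(4)^(9-j); the x^4 term has j = 4.
C(9,4) = 126.
Coefficient = C(9,4) · (-5)^4 · 4^5 = 126 · 625 · 1024 = 80640000.

80640000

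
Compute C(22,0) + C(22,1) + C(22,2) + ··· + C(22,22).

4194304

The entries of row 22 sum to 2^22 = 4194304.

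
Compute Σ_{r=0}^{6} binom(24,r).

190051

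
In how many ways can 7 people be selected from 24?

346104

This is C(24,7) = 346104.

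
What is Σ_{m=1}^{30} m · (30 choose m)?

Differentiating (1+x)^30 and setting x=1: Σ m·C(30,m) = 30·2^29 = 16106127360.

16106127360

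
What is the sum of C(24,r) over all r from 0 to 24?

16777216

Setting x = 1 in (1+x)^24 gives Σ C(24,r) = 2^24 = 16777216.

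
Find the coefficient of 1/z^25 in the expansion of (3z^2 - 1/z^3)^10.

-30

General term: C(10,j)·(3z^2)^j·(-1/z^3)^(10-j), with z-exponent 2j − 3(10−j) = 5j − 30.
Set 5j − 30 = -25: j = 1.
C(10,1) = 10; 3^1 = 3; (-1)^9 = -1.
Coefficient = 10 · 3 · (-1) = -30.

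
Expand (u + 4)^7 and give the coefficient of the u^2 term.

The general term is C(7,j)·(u)^j·(4)^(7-j); the u^2 term has j = 2.
C(7,2) = 21.
Coefficient = C(7,2) · 4^5 = 21 · 1024 = 21504.

21504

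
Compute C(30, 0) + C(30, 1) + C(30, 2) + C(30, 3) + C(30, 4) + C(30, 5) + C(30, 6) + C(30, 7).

1 + 30 + 435 + 4060 + 27405 + 142506 + 593775 + 2035800 = 2804012.

2804012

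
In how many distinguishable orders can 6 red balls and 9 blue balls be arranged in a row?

5005

Choose positions for the red balls: C(15,6) = 5005.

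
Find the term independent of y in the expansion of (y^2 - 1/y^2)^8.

70

General term: C(8,j)·(y^2)^j·(-1/y^2)^(8-j), with y-exponent 2j − 2(8−j) = 4j − 16.
Set 4j − 16 = 0: j = 4.
C(8,4) = 70; 1^4 = 1; (-1)^4 = 1.
Coefficient = 70 · 1 · 1 = 70.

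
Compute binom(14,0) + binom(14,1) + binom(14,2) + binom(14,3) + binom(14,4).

1 + 14 + 91 + 364 + 1001 = 1471.

1471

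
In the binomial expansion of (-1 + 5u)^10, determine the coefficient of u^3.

-15000

The general term is C(10,j)·(-1)^j·(5u)^(10-j); the u^3 term has j = 7.
C(10,7) = 120.
Coefficient = C(10,7) · (-1)^7 · 5^3 = 120 · (-1) · 125 = -15000.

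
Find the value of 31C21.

44352165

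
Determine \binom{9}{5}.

126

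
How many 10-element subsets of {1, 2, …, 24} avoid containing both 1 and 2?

1641486

All 10-subsets: C(24,10) = 1961256. Those containing both fixed elements: C(22,8) = 319770.
1961256 − 319770 = 1641486.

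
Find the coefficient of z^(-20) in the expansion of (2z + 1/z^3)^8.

General term: C(8,j)·(2z)^j·(1/z^3)^(8-j), with z-exponent 1j − 3(8−j) = 4j − 24.
Set 4j − 24 = -20: j = 1.
C(8,1) = 8; 2^1 = 2; 1^7 = 1.
Coefficient = 8 · 2 · 1 = 16.

16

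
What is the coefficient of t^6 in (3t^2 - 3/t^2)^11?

58458510

General term: C(11,j)·(3t^2)^j·(-3/t^2)^(11-j), with t-exponent 2j − 2(11−j) = 4j − 22.
Set 4j − 22 = 6: j = 7.
C(11,7) = 330; 3^7 = 2187; (-3)^4 = 81.
Coefficient = 330 · 2187 · 81 = 58458510.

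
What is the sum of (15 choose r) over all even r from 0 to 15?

Even-r terms of row 15 sum to 2^14 = 16384.

16384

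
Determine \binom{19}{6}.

27132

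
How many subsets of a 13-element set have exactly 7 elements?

Choose the 7 positions: C(13,7) = 1716.

1716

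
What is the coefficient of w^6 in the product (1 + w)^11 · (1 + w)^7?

18564

Coefficient of w^6 = Σ_{j} C(11,j)·C(7,6-j) for j from 0 to 6.
= 7 + 231 + 1925 + 5775 + 6930 + 3234 + 462 = 18564.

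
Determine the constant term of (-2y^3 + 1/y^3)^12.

General term: C(12,j)·(-2y^3)^j·(1/y^3)^(12-j), with y-exponent 3j − 3(12−j) = 6j − 36.
Set 6j − 36 = 0: j = 6.
C(12,6) = 924; (-2)^6 = 64; 1^6 = 1.
Coefficient = 924 · 64 · 1 = 59136.

59136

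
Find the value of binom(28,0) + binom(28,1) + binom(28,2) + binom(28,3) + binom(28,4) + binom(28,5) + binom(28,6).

1 + 28 + 378 + 3276 + 20475 + 98280 + 376740 = 499178.

499178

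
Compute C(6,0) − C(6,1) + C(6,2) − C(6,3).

The partial alternating sum Σ_{k=0}^{3} (−1)^k C(6,k) = (−1)^3 C(5,3) = -10.

-10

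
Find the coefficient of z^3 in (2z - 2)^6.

-1280

The general term is C(6,j)·(2z)^j·(-2)^(6-j); the z^3 term has j = 3.
C(6,3) = 20.
Coefficient = C(6,3) · 2^3 · (-2)^3 = 20 · 8 · (-8) = -1280.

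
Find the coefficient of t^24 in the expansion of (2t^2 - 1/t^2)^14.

-114688

General term: C(14,j)·(2t^2)^j·(-1/t^2)^(14-j), with t-exponent 2j − 2(14−j) = 4j − 28.
Set 4j − 28 = 24: j = 13.
C(14,13) = 14; 2^13 = 8192; (-1)^1 = -1.
Coefficient = 14 · 8192 · (-1) = -114688.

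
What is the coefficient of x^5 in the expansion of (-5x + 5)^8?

-21875000

The general term is C(8,j)·(-5x)^j·(5)^(8-j); the x^5 term has j = 5.
C(8,5) = 56.
Coefficient = C(8,5) · (-5)^5 · 5^3 = 56 · (-3125) · 125 = -21875000.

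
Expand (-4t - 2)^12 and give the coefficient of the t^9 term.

The general term is C(12,j)·(-4t)^j·(-2)^(12-j); the t^9 term has j = 9.
C(12,9) = 220.
Coefficient = C(12,9) · (-4)^9 · (-2)^3 = 220 · (-262144) · (-8) = 461373440.

461373440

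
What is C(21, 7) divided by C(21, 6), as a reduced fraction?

15/7

C(n,k+1)/C(n,k) = (n−k)/(k+1) = (21−6)/(6+1) = 15/7.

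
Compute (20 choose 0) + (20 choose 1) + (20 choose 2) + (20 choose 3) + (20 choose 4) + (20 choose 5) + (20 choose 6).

1 + 20 + 190 + 1140 + 4845 + 15504 + 38760 = 60460.

60460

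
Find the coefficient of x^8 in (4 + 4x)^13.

The general term is C(13,j)·(4)^j·(4x)^(13-j); the x^8 term has j = 5.
C(13,5) = 1287.
Coefficient = C(13,5) · 4^5 · 4^8 = 1287 · 1024 · 65536 = 86369107968.

86369107968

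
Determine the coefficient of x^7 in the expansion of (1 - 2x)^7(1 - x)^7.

-48639

Coefficient of x^7 = Σ_{j} C(7,j)·(-2)^j·C(7,7-j)·(-1)^(7-j) for j from 0 to 7.
= (-1) + (-98) + (-1764) + (-9800) + (-19600) + (-14112) + (-3136) + (-128) = -48639.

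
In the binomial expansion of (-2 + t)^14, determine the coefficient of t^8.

192192

The general term is C(14,j)·(-2)^j·(t)^(14-j); the t^8 term has j = 6.
C(14,6) = 3003.
Coefficient = C(14,6) · (-2)^6 = 3003 · 64 = 192192.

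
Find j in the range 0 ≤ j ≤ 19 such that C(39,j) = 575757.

5

C(39,j) increases on 0 ≤ j ≤ 19. C(39,4) = 82251 and C(39,5) = 575757, so j = 5.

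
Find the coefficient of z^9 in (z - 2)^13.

The general term is C(13,j)·(z)^j·(-2)^(13-j); the z^9 term has j = 9.
C(13,9) = 715.
Coefficient = C(13,9) · (-2)^4 = 715 · 16 = 11440.

11440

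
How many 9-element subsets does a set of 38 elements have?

163011640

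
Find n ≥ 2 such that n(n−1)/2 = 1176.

49

n(n−1)/2 = 1176 ⇒ n(n−1) = 2352. Since 49·48 = 2352, n = 49.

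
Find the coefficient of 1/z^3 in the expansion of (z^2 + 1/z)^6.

General term: C(6,j)·(z^2)^j·(1/z)^(6-j), with z-exponent 2j − 1(6−j) = 3j − 6.
Set 3j − 6 = -3: j = 1.
C(6,1) = 6; 1^1 = 1; 1^5 = 1.
Coefficient = 6 · 1 · 1 = 6.

6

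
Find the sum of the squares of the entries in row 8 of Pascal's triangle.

Σ C(8,r)² is the coefficient of x^8 in (1+x)^8(1+x)^8 = (1+x)^16, i.e. C(16,8) = 12870.

12870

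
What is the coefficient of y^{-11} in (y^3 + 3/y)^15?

71744535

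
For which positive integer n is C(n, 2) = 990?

45

n(n−1)/2 = 990 ⇒ n(n−1) = 1980. Since 45·44 = 1980, n = 45.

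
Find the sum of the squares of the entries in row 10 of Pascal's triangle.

184756

Σ C(10,j)² is the coefficient of x^10 in (1+x)^10(1+x)^10 = (1+x)^20, i.e. C(20,10) = 184756.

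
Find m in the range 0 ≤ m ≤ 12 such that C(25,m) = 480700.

7

C(25,m) increases on 0 ≤ m ≤ 12. C(25,6) = 177100 and C(25,7) = 480700, so m = 7.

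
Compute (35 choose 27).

C(35,27) = C(35,8) by symmetry.
C(35,8) = (35·34·33·32·31·30·29·28) / 8! = 948964262400 / 40320 = 23535820.

23535820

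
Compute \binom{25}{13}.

5200300

C(25,13) = C(25,12) by symmetry.
C(25,12) = (25·24·23·22·21·20·19·18·17·16·15·14) / 12! = 2490952020480000 / 479001600 = 5200300.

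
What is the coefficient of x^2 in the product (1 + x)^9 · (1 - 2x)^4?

Coefficient of x^2 = Σ_{j} C(9,j)·1^j·C(4,2-j)·(-2)^(2-j) for j from 0 to 2.
= 24 + (-72) + 36 = -12.

-12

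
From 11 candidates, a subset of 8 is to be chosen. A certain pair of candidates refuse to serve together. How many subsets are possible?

81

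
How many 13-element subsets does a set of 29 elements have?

C(29,13) = (29·28·27·26·25·24·23·22·21·20·19·18·17) / 13! = 422590010274432000 / 6227020800 = 67863915.

67863915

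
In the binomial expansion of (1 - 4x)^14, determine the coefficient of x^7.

-56229888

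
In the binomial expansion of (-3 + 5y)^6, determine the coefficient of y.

The general term is C(6,j)·(-3)^j·(5y)^(6-j); the y^1 term has j = 5.
C(6,5) = 6.
Coefficient = C(6,5) · (-3)^5 · 5^1 = 6 · (-243) · 5 = -7290.

-7290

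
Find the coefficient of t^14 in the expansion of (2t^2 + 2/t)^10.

46080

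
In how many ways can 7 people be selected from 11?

330

This is C(11,7) = 330.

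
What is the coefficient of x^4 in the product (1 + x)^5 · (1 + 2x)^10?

Coefficient of x^4 = Σ_{j} C(5,j)·1^j·C(10,4-j)·2^(4-j) for j from 0 to 4.
= 3360 + 4800 + 1800 + 200 + 5 = 10165.

10165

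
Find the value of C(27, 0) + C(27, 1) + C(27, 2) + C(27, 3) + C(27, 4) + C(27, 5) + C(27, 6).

397594

1 + 27 + 351 + 2925 + 17550 + 80730 + 296010 = 397594.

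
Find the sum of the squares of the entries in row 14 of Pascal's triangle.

40116600

By Vandermonde's identity, Σ C(14,k)² = C(28,14) = 40116600.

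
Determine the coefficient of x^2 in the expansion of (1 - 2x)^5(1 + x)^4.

6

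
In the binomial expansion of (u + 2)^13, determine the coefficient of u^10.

2288

The general term is C(13,j)·(u)^j·(2)^(13-j); the u^10 term has j = 10.
C(13,10) = 286.
Coefficient = C(13,10) · 2^3 = 286 · 8 = 2288.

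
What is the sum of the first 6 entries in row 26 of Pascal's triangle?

83682

1 + 26 + 325 + 2600 + 14950 + 65780 = 83682.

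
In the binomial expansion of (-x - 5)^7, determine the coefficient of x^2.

-65625

The general term is C(7,j)·(-x)^j·(-5)^(7-j); the x^2 term has j = 2.
C(7,2) = 21.
Coefficient = C(7,2) · (-5)^5 = 21 · (-3125) = -65625.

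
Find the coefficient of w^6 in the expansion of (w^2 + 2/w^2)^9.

General term: C(9,j)·(w^2)^j·(2/w^2)^(9-j), with w-exponent 2j − 2(9−j) = 4j − 18.
Set 4j − 18 = 6: j = 6.
C(9,6) = 84; 1^6 = 1; 2^3 = 8.
Coefficient = 84 · 1 · 8 = 672.

672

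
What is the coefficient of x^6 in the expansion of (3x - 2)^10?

2449440

The general term is C(10,j)·(3x)^j·(-2)^(10-j); the x^6 term has j = 6.
C(10,6) = 210.
Coefficient = C(10,6) · 3^6 · (-2)^4 = 210 · 729 · 16 = 2449440.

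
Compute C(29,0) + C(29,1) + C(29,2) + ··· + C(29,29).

536870912

Setting x = 1 in (1+x)^29 gives Σ C(29,k) = 2^29 = 536870912.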